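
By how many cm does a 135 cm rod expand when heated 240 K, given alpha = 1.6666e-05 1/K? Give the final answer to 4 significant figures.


dL = L0 * alpha * dT
dL = 135 * 1.6666e-05 * 240
dL = 0.54 cm


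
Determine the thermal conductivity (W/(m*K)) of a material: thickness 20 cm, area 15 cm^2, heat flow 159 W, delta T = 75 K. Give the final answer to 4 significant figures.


k = Q*L / (A*dT)
L = 0.2 m, A = 1.5e-03 m^2
k = 159 * 0.2 / (1.5e-03 * 75)
k = 282.7 W/(m*K)


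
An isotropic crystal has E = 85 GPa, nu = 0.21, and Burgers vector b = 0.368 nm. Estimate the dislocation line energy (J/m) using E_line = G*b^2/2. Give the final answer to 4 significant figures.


Step 1: G = E / (2*(1+nu))
G = 85 / (2*(1+0.21)) = 35.124 GPa = 3.5124e+10 Pa
Step 2: E_line = G*b^2/2
b = 0.368 nm = 3.68e-10 m
E_line = 0.5 * 3.5124e+10 * (3.68e-10)^2 = 2.378e-09 J/m


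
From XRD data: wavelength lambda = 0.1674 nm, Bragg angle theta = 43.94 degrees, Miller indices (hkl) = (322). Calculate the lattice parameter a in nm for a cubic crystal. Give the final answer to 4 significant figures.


d = lambda / (2*sin(theta))
d = 0.1674 / (2*sin(43.94 deg))
d = 0.120622 nm
a = d * sqrt(h^2+k^2+l^2) = 0.120622 * sqrt(17)
a = 0.4973 nm


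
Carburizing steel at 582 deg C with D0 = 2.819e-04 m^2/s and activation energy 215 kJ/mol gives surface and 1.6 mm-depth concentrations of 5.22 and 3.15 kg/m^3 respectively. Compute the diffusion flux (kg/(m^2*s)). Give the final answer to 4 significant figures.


Step 1: D = D0 * exp(-Qd/(R*T))
T = 582 + 273.15 = 855.15 K
D = 2.819e-04 * exp(-215e3 / (8.314 * 855.15)) = 2.07443e-17 m^2/s
Step 2: J = D * (C1 - C2) / dx
J = 2.07443e-17 * (5.22 - 3.15) / 1.6e-03
J = 2.684e-14 kg/(m^2*s)


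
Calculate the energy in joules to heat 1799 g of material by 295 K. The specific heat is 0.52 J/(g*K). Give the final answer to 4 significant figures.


Q = m * cp * dT
Q = 1799 * 0.52 * 295
Q = 276000 J


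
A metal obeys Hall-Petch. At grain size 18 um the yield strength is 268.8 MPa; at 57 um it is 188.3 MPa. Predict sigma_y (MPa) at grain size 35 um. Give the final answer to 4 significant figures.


sigma_y = sigma0 + k / sqrt(d)
1/sqrt(d1) = 1/sqrt(1.8e-05) = 235.702;  1/sqrt(d2) = 132.453
k = (sigma1 - sigma2) / (1/sqrt(d1) - 1/sqrt(d2)) = (268.8 - 188.3) / (235.702 - 132.453) = 0.779668 MPa*m^0.5
sigma0 = sigma1 - k/sqrt(d1) = 268.8 - 0.779668*235.702 = 85.0304 MPa
sigma_y(d3) = 85.0304 + 0.779668 / sqrt(3.5e-05) = 216.8 MPa


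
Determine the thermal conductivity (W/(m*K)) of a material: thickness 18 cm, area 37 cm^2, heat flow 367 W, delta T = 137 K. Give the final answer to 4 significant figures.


k = Q*L / (A*dT)
L = 0.18 m, A = 3.7e-03 m^2
k = 367 * 0.18 / (3.7e-03 * 137)
k = 130.3 W/(m*K)


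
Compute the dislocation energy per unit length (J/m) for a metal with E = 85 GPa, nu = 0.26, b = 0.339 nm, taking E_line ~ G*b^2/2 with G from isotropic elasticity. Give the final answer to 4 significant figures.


Step 1: G = E / (2*(1+nu))
G = 85 / (2*(1+0.26)) = 33.7302 GPa = 3.37302e+10 Pa
Step 2: E_line = G*b^2/2
b = 0.339 nm = 3.39e-10 m
E_line = 0.5 * 3.37302e+10 * (3.39e-10)^2 = 1.938e-09 J/m


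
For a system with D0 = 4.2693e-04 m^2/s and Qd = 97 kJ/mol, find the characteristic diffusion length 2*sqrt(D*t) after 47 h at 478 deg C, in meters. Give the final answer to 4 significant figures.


Step 1: D = D0 * exp(-Qd/(R*T))
T = 751.15 K
D = 4.2693e-04 * exp(-97e3 / (8.314 * 751.15)) = 7.66965e-11 m^2/s
Step 2: L = 2*sqrt(D*t)
t = 47 h = 169200 s
L = 2*sqrt(7.66965e-11 * 169200) = 7.205e-03 m


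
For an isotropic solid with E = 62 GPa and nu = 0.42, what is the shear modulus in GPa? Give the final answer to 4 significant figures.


G = E / (2*(1+nu))
G = 62 / (2*(1+0.42))
G = 21.83 GPa


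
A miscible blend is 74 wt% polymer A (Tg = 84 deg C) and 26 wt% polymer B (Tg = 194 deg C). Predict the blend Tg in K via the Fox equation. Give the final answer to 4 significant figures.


1/Tg = w1/Tg1 + w2/Tg2 (in Kelvin)
Tg1 = 357.15 K, Tg2 = 467.15 K
1/Tg = 0.74/357.15 + 0.26/467.15
Tg = 380.4 K


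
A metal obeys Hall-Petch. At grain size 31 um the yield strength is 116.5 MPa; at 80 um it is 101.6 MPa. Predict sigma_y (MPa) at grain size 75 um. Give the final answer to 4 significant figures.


sigma_y = sigma0 + k / sqrt(d)
1/sqrt(d1) = 1/sqrt(3.1e-05) = 179.605;  1/sqrt(d2) = 111.803
k = (sigma1 - sigma2) / (1/sqrt(d1) - 1/sqrt(d2)) = (116.5 - 101.6) / (179.605 - 111.803) = 0.219758 MPa*m^0.5
sigma0 = sigma1 - k/sqrt(d1) = 116.5 - 0.219758*179.605 = 77.0303 MPa
sigma_y(d3) = 77.0303 + 0.219758 / sqrt(7.5e-05) = 102.4 MPa


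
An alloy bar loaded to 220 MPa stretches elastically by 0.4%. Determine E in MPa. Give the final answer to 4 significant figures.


E = sigma / epsilon
epsilon = 0.4% = 4e-03
E = 220 / 4e-03
E = 55000 MPa


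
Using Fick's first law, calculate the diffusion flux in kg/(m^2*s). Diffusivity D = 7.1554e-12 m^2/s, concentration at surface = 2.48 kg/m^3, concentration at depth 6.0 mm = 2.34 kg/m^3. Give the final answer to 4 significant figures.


J = -D * (dC/dx) = D * (C1 - C2) / dx
J = 7.1554e-12 * (2.48 - 2.34) / 6e-03
J = 1.67e-10 kg/(m^2*s)


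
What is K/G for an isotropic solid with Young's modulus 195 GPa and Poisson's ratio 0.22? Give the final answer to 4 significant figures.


G = E / (2*(1+nu))
G = 195 / (2*(1+0.22)) = 79.918 GPa
K = E / (3*(1-2*nu))
K = 195 / (3*(1-2*0.22)) = 116.071 GPa
K/G = 116.071 / 79.918 = 1.452


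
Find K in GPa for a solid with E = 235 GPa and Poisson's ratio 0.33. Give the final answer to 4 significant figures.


K = E / (3*(1-2*nu))
K = 235 / (3*(1-2*0.33))
K = 230.4 GPa


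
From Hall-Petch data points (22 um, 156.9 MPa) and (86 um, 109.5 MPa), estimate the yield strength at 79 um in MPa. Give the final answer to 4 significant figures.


sigma_y = sigma0 + k / sqrt(d)
1/sqrt(d1) = 1/sqrt(2.2e-05) = 213.201;  1/sqrt(d2) = 107.833
k = (sigma1 - sigma2) / (1/sqrt(d1) - 1/sqrt(d2)) = (156.9 - 109.5) / (213.201 - 107.833) = 0.449852 MPa*m^0.5
sigma0 = sigma1 - k/sqrt(d1) = 156.9 - 0.449852*213.201 = 60.9912 MPa
sigma_y(d3) = 60.9912 + 0.449852 / sqrt(7.9e-05) = 111.6 MPa


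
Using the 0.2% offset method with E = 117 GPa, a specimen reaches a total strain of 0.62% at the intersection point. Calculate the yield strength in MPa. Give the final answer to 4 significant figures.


Offset strain = 0.002
Elastic strain at yield = total_strain - offset = 6.2e-03 - 0.002 = 4.2e-03
sigma_y = E * elastic_strain = 117000 * 4.2e-03
sigma_y = 491.4 MPa


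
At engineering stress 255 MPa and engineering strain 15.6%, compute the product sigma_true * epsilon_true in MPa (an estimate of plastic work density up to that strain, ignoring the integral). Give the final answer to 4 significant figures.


sigma_true = sigma_eng * (1 + epsilon_eng)
sigma_true = 255 * (1 + 0.156) = 294.78 MPa
epsilon_true = ln(1 + epsilon_eng)
epsilon_true = ln(1 + 0.156) = 0.144966
sigma_true * epsilon_true = 294.78 * 0.144966 = 42.73 MPa


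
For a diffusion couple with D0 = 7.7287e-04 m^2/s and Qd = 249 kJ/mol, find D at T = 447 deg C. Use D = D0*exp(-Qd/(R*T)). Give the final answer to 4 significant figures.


D = D0 * exp(-Qd / (R*T))
T = 720.15 K
D = 7.7287e-04 * exp(-249e3 / (8.314 * 720.15))
D = 6.71e-22 m^2/s


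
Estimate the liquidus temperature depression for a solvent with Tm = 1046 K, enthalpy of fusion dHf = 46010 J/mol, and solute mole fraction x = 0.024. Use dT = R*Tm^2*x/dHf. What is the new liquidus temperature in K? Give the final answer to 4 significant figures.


dT = R*Tm^2*x / dHf
dT = 8.314 * 1046^2 * 0.024 / 46010
dT = 4.74496 K
T_new = 1046 - 4.74496 = 1041 K


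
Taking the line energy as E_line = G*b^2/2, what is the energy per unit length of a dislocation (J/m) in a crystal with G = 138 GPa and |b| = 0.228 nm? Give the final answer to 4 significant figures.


E = G*b^2/2
b = 0.228 nm = 2.28e-10 m
G = 138 GPa = 1.38e+11 Pa
E = 0.5 * 1.38e+11 * (2.28e-10)^2
E = 3.587e-09 J/m


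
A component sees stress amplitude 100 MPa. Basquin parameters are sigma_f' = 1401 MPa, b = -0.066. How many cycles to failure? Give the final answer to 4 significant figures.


sigma_a = sigma_f' * (2*Nf)^b
2*Nf = (sigma_a / sigma_f')^(1/b)
2*Nf = (100 / 1401)^(1/-0.066)
2*Nf = 2.34571e+17
Nf = 1.173e+17 cycles


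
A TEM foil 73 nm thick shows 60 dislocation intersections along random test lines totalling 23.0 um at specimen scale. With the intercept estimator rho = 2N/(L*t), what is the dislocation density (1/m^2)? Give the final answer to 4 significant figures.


rho = 2N / (L * t)
L = 23.0 um = 2.3e-05 m, t = 73 nm = 7.3e-08 m
rho = 2 * 60 / (2.3e-05 * 7.3e-08)
rho = 7.147e+13 1/m^2


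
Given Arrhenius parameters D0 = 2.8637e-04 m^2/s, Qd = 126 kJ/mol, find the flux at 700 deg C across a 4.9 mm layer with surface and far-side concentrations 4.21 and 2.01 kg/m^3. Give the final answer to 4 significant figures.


Step 1: D = D0 * exp(-Qd/(R*T))
T = 700 + 273.15 = 973.15 K
D = 2.8637e-04 * exp(-126e3 / (8.314 * 973.15)) = 4.93774e-11 m^2/s
Step 2: J = D * (C1 - C2) / dx
J = 4.93774e-11 * (4.21 - 2.01) / 4.9e-03
J = 2.217e-08 kg/(m^2*s)


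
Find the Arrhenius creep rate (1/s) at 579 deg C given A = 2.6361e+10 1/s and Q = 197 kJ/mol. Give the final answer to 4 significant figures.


rate = A * exp(-Q / (R*T))
T = 579 + 273.15 = 852.15 K
rate = 2.6361e+10 * exp(-197e3 / (8.314 * 852.15))
rate = 0.02213 1/s


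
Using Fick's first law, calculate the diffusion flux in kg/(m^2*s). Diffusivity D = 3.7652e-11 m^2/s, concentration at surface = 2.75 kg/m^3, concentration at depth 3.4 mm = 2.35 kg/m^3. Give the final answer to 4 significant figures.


J = -D * (dC/dx) = D * (C1 - C2) / dx
J = 3.7652e-11 * (2.75 - 2.35) / 3.4e-03
J = 4.43e-09 kg/(m^2*s)


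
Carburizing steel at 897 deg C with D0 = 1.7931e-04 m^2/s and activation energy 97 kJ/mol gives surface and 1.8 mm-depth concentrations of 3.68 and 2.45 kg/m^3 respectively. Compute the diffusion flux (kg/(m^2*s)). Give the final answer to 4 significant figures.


Step 1: D = D0 * exp(-Qd/(R*T))
T = 897 + 273.15 = 1170.15 K
D = 1.7931e-04 * exp(-97e3 / (8.314 * 1170.15)) = 8.38376e-09 m^2/s
Step 2: J = D * (C1 - C2) / dx
J = 8.38376e-09 * (3.68 - 2.45) / 1.8e-03
J = 5.729e-06 kg/(m^2*s)


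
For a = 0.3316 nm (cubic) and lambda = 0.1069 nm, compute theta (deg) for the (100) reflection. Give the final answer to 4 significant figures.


d = a / sqrt(h^2+k^2+l^2)
d = 0.3316 / sqrt(1) = 0.3316 nm
lambda = 2*d*sin(theta)  =>  sin(theta) = lambda / (2*d)
sin(theta) = 0.1069 / (2 * 0.3316) = 0.161188
theta = 9.276 deg


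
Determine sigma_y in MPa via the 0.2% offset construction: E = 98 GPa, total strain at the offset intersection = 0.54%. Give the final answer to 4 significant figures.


Offset strain = 0.002
Elastic strain at yield = total_strain - offset = 5.4e-03 - 0.002 = 3.4e-03
sigma_y = E * elastic_strain = 98000 * 3.4e-03
sigma_y = 333.2 MPa


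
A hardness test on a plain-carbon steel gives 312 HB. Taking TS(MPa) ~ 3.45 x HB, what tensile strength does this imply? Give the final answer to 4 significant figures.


TS (MPa) = 3.45 * HB
TS = 3.45 * 312
TS = 1076 MPa


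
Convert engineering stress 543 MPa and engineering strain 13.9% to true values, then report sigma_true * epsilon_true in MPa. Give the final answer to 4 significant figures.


sigma_true = sigma_eng * (1 + epsilon_eng)
sigma_true = 543 * (1 + 0.139) = 618.477 MPa
epsilon_true = ln(1 + epsilon_eng)
epsilon_true = ln(1 + 0.139) = 0.130151
sigma_true * epsilon_true = 618.477 * 0.130151 = 80.5 MPa


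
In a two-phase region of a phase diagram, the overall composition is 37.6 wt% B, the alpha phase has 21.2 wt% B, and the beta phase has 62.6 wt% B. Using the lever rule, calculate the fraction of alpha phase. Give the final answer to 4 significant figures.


f_alpha = (C_beta - C0) / (C_beta - C_alpha)
f_alpha = (62.6 - 37.6) / (62.6 - 21.2)
f_alpha = 0.6039


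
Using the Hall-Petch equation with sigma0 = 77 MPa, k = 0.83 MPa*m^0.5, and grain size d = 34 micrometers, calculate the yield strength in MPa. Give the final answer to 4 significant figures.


sigma_y = sigma0 + k / sqrt(d)
d = 34 um = 3.4e-05 m
sigma_y = 77 + 0.83 / sqrt(3.4e-05)
sigma_y = 219.3 MPa


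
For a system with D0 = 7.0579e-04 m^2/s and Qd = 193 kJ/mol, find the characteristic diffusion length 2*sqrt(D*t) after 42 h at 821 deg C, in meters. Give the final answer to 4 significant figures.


Step 1: D = D0 * exp(-Qd/(R*T))
T = 1094.15 K
D = 7.0579e-04 * exp(-193e3 / (8.314 * 1094.15)) = 4.31059e-13 m^2/s
Step 2: L = 2*sqrt(D*t)
t = 42 h = 151200 s
L = 2*sqrt(4.31059e-13 * 151200) = 5.106e-04 m


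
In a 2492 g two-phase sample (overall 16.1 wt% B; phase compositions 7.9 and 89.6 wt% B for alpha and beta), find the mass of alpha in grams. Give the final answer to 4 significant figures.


f_alpha = (C_beta - C0) / (C_beta - C_alpha)
f_alpha = (89.6 - 16.1) / (89.6 - 7.9) = 0.899633
m_alpha = f_alpha * m_total = 0.899633 * 2492 = 2242 g


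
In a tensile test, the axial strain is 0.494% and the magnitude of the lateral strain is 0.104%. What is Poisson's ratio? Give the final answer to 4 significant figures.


nu = -epsilon_lat / epsilon_axial
Lateral strain is contraction (negative), so using magnitudes:
nu = 0.104 / 0.494
nu = 0.2105


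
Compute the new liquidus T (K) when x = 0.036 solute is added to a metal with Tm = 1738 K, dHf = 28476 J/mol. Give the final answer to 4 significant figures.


dT = R*Tm^2*x / dHf
dT = 8.314 * 1738^2 * 0.036 / 28476
dT = 31.7492 K
T_new = 1738 - 31.7492 = 1706 K


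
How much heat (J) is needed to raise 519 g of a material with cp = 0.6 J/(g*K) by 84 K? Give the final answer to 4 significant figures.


Q = m * cp * dT
Q = 519 * 0.6 * 84
Q = 26160 J


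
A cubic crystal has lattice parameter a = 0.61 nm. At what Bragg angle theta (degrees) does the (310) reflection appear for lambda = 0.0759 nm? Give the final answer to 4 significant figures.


d = a / sqrt(h^2+k^2+l^2)
d = 0.61 / sqrt(10) = 0.192899 nm
lambda = 2*d*sin(theta)  =>  sin(theta) = lambda / (2*d)
sin(theta) = 0.0759 / (2 * 0.192899) = 0.196735
theta = 11.35 deg


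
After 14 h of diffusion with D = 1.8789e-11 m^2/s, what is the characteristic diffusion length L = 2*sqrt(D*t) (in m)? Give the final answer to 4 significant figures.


t = 14 hr = 50400 s
Diffusion length = 2*sqrt(D*t)
= 2*sqrt(1.8789e-11 * 50400)
= 1.946e-03 m


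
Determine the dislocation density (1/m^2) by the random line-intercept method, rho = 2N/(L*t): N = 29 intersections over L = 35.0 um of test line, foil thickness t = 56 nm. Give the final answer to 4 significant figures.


rho = 2N / (L * t)
L = 35.0 um = 3.5e-05 m, t = 56 nm = 5.6e-08 m
rho = 2 * 29 / (3.5e-05 * 5.6e-08)
rho = 2.959e+13 1/m^2


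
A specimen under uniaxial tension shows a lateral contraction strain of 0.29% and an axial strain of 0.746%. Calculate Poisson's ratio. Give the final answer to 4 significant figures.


nu = -epsilon_lat / epsilon_axial
Lateral strain is contraction (negative), so using magnitudes:
nu = 0.29 / 0.746
nu = 0.3887


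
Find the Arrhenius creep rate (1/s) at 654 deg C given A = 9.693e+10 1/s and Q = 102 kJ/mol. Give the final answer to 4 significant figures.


rate = A * exp(-Q / (R*T))
T = 654 + 273.15 = 927.15 K
rate = 9.693e+10 * exp(-102e3 / (8.314 * 927.15))
rate = 173700 1/s


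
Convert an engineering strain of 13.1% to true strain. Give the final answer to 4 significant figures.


epsilon_true = ln(1 + epsilon_eng)
epsilon_true = ln(1 + 0.131)
epsilon_true = 0.1231


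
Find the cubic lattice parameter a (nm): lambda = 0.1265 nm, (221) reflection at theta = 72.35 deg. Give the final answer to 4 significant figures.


d = lambda / (2*sin(theta))
d = 0.1265 / (2*sin(72.35 deg))
d = 0.0663745 nm
a = d * sqrt(h^2+k^2+l^2) = 0.0663745 * sqrt(9)
a = 0.1991 nm


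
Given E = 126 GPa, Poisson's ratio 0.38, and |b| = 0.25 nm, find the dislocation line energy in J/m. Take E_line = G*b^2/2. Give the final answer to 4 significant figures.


Step 1: G = E / (2*(1+nu))
G = 126 / (2*(1+0.38)) = 45.6522 GPa = 4.56522e+10 Pa
Step 2: E_line = G*b^2/2
b = 0.25 nm = 2.5e-10 m
E_line = 0.5 * 4.56522e+10 * (2.5e-10)^2 = 1.427e-09 J/m


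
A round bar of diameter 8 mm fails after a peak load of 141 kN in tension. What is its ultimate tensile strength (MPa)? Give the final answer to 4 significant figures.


A0 = pi*(d/2)^2 = pi*(8/2)^2 = 50.2655 mm^2
UTS = F_max / A0 = 141*1000 / 50.2655
UTS = 2805 MPa


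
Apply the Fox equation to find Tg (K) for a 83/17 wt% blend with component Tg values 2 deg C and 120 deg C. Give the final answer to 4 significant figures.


1/Tg = w1/Tg1 + w2/Tg2 (in Kelvin)
Tg1 = 275.15 K, Tg2 = 393.15 K
1/Tg = 0.83/275.15 + 0.17/393.15
Tg = 289.9 K


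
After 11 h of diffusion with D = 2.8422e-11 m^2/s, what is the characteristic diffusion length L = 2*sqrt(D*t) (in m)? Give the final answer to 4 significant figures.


t = 11 hr = 39600 s
Diffusion length = 2*sqrt(D*t)
= 2*sqrt(2.8422e-11 * 39600)
= 2.122e-03 m


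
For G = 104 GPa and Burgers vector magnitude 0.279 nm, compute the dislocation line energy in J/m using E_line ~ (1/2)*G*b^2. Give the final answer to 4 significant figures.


E = G*b^2/2
b = 0.279 nm = 2.79e-10 m
G = 104 GPa = 1.04e+11 Pa
E = 0.5 * 1.04e+11 * (2.79e-10)^2
E = 4.048e-09 J/m


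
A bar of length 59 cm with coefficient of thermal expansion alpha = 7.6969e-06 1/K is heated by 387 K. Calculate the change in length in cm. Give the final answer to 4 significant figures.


dL = L0 * alpha * dT
dL = 59 * 7.6969e-06 * 387
dL = 0.1757 cm


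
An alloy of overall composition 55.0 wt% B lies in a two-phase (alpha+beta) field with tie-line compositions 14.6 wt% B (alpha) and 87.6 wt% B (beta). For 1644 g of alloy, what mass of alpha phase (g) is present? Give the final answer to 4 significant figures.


f_alpha = (C_beta - C0) / (C_beta - C_alpha)
f_alpha = (87.6 - 55.0) / (87.6 - 14.6) = 0.446575
m_alpha = f_alpha * m_total = 0.446575 * 1644 = 734.2 g


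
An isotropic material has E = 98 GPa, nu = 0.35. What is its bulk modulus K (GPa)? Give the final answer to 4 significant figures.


K = E / (3*(1-2*nu))
K = 98 / (3*(1-2*0.35))
K = 108.9 GPa


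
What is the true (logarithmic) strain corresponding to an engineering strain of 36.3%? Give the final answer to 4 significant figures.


epsilon_true = ln(1 + epsilon_eng)
epsilon_true = ln(1 + 0.363)
epsilon_true = 0.3097


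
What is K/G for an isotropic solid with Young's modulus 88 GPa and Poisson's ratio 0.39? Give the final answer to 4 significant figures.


G = E / (2*(1+nu))
G = 88 / (2*(1+0.39)) = 31.6547 GPa
K = E / (3*(1-2*nu))
K = 88 / (3*(1-2*0.39)) = 133.333 GPa
K/G = 133.333 / 31.6547 = 4.212


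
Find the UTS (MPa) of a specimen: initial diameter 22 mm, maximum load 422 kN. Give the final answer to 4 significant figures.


A0 = pi*(d/2)^2 = pi*(22/2)^2 = 380.133 mm^2
UTS = F_max / A0 = 422*1000 / 380.133
UTS = 1110 MPa


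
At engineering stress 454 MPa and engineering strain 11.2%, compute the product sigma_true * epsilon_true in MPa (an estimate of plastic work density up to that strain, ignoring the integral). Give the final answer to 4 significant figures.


sigma_true = sigma_eng * (1 + epsilon_eng)
sigma_true = 454 * (1 + 0.112) = 504.848 MPa
epsilon_true = ln(1 + epsilon_eng)
epsilon_true = ln(1 + 0.112) = 0.10616
sigma_true * epsilon_true = 504.848 * 0.10616 = 53.59 MPa


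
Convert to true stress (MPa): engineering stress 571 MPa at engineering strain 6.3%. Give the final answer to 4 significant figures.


sigma_true = sigma_eng * (1 + epsilon_eng)
sigma_true = 571 * (1 + 0.063)
sigma_true = 607 MPa


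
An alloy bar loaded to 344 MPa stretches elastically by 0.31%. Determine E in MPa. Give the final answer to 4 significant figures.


E = sigma / epsilon
epsilon = 0.31% = 3.1e-03
E = 344 / 3.1e-03
E = 111000 MPa


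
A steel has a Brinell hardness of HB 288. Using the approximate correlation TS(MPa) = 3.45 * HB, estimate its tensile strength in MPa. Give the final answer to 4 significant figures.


TS (MPa) = 3.45 * HB
TS = 3.45 * 288
TS = 993.6 MPa


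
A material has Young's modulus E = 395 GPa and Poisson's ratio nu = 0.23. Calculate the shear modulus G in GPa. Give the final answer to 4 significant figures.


G = E / (2*(1+nu))
G = 395 / (2*(1+0.23))
G = 160.6 GPa


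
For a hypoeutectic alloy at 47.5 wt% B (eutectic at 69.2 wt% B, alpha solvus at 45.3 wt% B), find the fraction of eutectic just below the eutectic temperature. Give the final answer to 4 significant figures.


f_primary = (C_e - C0) / (C_e - C_alpha_max)
f_primary = (69.2 - 47.5) / (69.2 - 45.3)
f_primary = 0.90795
f_eutectic = 1 - 0.90795 = 0.09205


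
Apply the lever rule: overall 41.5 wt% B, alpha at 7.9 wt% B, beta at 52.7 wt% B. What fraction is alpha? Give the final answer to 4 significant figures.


f_alpha = (C_beta - C0) / (C_beta - C_alpha)
f_alpha = (52.7 - 41.5) / (52.7 - 7.9)
f_alpha = 0.25


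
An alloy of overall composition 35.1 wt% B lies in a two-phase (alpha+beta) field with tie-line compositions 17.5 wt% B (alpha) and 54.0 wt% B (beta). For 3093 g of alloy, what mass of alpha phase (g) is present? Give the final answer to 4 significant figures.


f_alpha = (C_beta - C0) / (C_beta - C_alpha)
f_alpha = (54.0 - 35.1) / (54.0 - 17.5) = 0.517808
m_alpha = f_alpha * m_total = 0.517808 * 3093 = 1602 g


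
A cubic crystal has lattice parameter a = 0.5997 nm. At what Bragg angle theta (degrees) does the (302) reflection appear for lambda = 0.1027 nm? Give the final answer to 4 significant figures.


d = a / sqrt(h^2+k^2+l^2)
d = 0.5997 / sqrt(13) = 0.166327 nm
lambda = 2*d*sin(theta)  =>  sin(theta) = lambda / (2*d)
sin(theta) = 0.1027 / (2 * 0.166327) = 0.308729
theta = 17.98 deg


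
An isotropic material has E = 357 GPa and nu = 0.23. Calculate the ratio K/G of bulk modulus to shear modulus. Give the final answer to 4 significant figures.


G = E / (2*(1+nu))
G = 357 / (2*(1+0.23)) = 145.122 GPa
K = E / (3*(1-2*nu))
K = 357 / (3*(1-2*0.23)) = 220.37 GPa
K/G = 220.37 / 145.122 = 1.519


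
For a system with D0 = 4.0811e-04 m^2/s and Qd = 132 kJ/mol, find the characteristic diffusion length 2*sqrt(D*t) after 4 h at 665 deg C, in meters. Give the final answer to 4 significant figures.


Step 1: D = D0 * exp(-Qd/(R*T))
T = 938.15 K
D = 4.0811e-04 * exp(-132e3 / (8.314 * 938.15)) = 1.82377e-11 m^2/s
Step 2: L = 2*sqrt(D*t)
t = 4 h = 14400 s
L = 2*sqrt(1.82377e-11 * 14400) = 1.025e-03 m


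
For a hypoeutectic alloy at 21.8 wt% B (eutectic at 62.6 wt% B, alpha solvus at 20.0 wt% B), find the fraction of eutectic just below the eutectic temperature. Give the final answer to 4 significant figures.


f_primary = (C_e - C0) / (C_e - C_alpha_max)
f_primary = (62.6 - 21.8) / (62.6 - 20.0)
f_primary = 0.957746
f_eutectic = 1 - 0.957746 = 0.04225


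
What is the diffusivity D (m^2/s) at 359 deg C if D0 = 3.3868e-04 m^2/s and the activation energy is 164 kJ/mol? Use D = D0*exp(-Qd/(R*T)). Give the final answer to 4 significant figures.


D = D0 * exp(-Qd / (R*T))
T = 632.15 K
D = 3.3868e-04 * exp(-164e3 / (8.314 * 632.15))
D = 9.505e-18 m^2/s


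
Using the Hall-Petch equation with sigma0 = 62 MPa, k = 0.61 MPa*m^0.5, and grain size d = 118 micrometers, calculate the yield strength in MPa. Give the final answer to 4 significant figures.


sigma_y = sigma0 + k / sqrt(d)
d = 118 um = 1.18e-04 m
sigma_y = 62 + 0.61 / sqrt(1.18e-04)
sigma_y = 118.2 MPa


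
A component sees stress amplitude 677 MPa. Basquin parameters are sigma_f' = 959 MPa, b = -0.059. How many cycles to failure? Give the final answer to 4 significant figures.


sigma_a = sigma_f' * (2*Nf)^b
2*Nf = (sigma_a / sigma_f')^(1/b)
2*Nf = (677 / 959)^(1/-0.059)
2*Nf = 365.779
Nf = 182.9 cycles


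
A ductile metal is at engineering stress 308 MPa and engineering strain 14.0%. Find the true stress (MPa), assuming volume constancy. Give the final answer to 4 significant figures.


sigma_true = sigma_eng * (1 + epsilon_eng)
sigma_true = 308 * (1 + 0.14)
sigma_true = 351.1 MPa


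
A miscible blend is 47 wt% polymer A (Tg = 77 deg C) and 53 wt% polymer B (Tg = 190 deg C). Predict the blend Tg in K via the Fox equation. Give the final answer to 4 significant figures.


1/Tg = w1/Tg1 + w2/Tg2 (in Kelvin)
Tg1 = 350.15 K, Tg2 = 463.15 K
1/Tg = 0.47/350.15 + 0.53/463.15
Tg = 402.2 K


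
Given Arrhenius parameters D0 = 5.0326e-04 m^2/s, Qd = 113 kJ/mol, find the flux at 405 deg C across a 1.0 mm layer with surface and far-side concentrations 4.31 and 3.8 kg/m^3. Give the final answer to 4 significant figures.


Step 1: D = D0 * exp(-Qd/(R*T))
T = 405 + 273.15 = 678.15 K
D = 5.0326e-04 * exp(-113e3 / (8.314 * 678.15)) = 9.94559e-13 m^2/s
Step 2: J = D * (C1 - C2) / dx
J = 9.94559e-13 * (4.31 - 3.8) / 1e-03
J = 5.072e-10 kg/(m^2*s)


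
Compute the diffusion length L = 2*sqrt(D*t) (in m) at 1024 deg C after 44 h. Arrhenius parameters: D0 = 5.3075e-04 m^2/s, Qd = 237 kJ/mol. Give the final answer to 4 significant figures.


Step 1: D = D0 * exp(-Qd/(R*T))
T = 1297.15 K
D = 5.3075e-04 * exp(-237e3 / (8.314 * 1297.15)) = 1.51651e-13 m^2/s
Step 2: L = 2*sqrt(D*t)
t = 44 h = 158400 s
L = 2*sqrt(1.51651e-13 * 158400) = 3.1e-04 m


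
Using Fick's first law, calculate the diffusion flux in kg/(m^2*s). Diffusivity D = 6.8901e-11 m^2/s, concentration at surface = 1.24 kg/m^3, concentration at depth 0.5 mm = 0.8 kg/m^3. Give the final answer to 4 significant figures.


J = -D * (dC/dx) = D * (C1 - C2) / dx
J = 6.8901e-11 * (1.24 - 0.8) / 5e-04
J = 6.063e-08 kg/(m^2*s)


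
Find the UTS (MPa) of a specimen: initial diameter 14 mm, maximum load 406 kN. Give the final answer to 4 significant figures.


A0 = pi*(d/2)^2 = pi*(14/2)^2 = 153.938 mm^2
UTS = F_max / A0 = 406*1000 / 153.938
UTS = 2637 MPa


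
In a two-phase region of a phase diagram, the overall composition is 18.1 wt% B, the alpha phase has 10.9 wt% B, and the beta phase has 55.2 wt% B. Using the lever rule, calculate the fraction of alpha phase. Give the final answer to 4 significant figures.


f_alpha = (C_beta - C0) / (C_beta - C_alpha)
f_alpha = (55.2 - 18.1) / (55.2 - 10.9)
f_alpha = 0.8375


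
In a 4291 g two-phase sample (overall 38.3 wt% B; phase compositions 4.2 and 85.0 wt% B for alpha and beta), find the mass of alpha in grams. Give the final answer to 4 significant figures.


f_alpha = (C_beta - C0) / (C_beta - C_alpha)
f_alpha = (85.0 - 38.3) / (85.0 - 4.2) = 0.57797
m_alpha = f_alpha * m_total = 0.57797 * 4291 = 2480 g


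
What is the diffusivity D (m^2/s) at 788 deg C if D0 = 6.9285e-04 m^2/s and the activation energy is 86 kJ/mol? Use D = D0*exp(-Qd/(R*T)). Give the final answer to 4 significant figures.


D = D0 * exp(-Qd / (R*T))
T = 1061.15 K
D = 6.9285e-04 * exp(-86e3 / (8.314 * 1061.15))
D = 4.047e-08 m^2/s


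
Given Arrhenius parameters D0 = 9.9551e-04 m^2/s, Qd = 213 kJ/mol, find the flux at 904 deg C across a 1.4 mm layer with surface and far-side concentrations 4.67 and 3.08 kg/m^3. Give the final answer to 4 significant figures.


Step 1: D = D0 * exp(-Qd/(R*T))
T = 904 + 273.15 = 1177.15 K
D = 9.9551e-04 * exp(-213e3 / (8.314 * 1177.15)) = 3.51626e-13 m^2/s
Step 2: J = D * (C1 - C2) / dx
J = 3.51626e-13 * (4.67 - 3.08) / 1.4e-03
J = 3.993e-10 kg/(m^2*s)


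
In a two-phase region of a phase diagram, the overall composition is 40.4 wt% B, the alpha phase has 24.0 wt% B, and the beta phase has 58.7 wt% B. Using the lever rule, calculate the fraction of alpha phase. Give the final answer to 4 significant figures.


f_alpha = (C_beta - C0) / (C_beta - C_alpha)
f_alpha = (58.7 - 40.4) / (58.7 - 24.0)
f_alpha = 0.5274


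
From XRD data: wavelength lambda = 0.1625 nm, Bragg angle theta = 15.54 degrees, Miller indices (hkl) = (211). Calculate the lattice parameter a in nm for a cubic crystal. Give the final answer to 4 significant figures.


d = lambda / (2*sin(theta))
d = 0.1625 / (2*sin(15.54 deg))
d = 0.303272 nm
a = d * sqrt(h^2+k^2+l^2) = 0.303272 * sqrt(6)
a = 0.7429 nm


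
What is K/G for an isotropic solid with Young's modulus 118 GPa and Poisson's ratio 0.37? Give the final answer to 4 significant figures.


G = E / (2*(1+nu))
G = 118 / (2*(1+0.37)) = 43.0657 GPa
K = E / (3*(1-2*nu))
K = 118 / (3*(1-2*0.37)) = 151.282 GPa
K/G = 151.282 / 43.0657 = 3.513


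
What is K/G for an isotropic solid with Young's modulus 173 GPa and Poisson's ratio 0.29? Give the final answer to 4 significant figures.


G = E / (2*(1+nu))
G = 173 / (2*(1+0.29)) = 67.0543 GPa
K = E / (3*(1-2*nu))
K = 173 / (3*(1-2*0.29)) = 137.302 GPa
K/G = 137.302 / 67.0543 = 2.048


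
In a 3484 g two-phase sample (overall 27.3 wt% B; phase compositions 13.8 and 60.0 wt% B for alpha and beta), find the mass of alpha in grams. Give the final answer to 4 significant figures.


f_alpha = (C_beta - C0) / (C_beta - C_alpha)
f_alpha = (60.0 - 27.3) / (60.0 - 13.8) = 0.707792
m_alpha = f_alpha * m_total = 0.707792 * 3484 = 2466 g


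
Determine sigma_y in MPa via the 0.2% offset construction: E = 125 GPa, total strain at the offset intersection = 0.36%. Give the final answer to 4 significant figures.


Offset strain = 0.002
Elastic strain at yield = total_strain - offset = 3.6e-03 - 0.002 = 1.6e-03
sigma_y = E * elastic_strain = 125000 * 1.6e-03
sigma_y = 200 MPa


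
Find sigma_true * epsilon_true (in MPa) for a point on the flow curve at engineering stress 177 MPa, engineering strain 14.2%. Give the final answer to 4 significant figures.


sigma_true = sigma_eng * (1 + epsilon_eng)
sigma_true = 177 * (1 + 0.142) = 202.134 MPa
epsilon_true = ln(1 + epsilon_eng)
epsilon_true = ln(1 + 0.142) = 0.132781
sigma_true * epsilon_true = 202.134 * 0.132781 = 26.84 MPa


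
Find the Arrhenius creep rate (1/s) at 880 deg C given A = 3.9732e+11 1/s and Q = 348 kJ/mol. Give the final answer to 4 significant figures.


rate = A * exp(-Q / (R*T))
T = 880 + 273.15 = 1153.15 K
rate = 3.9732e+11 * exp(-348e3 / (8.314 * 1153.15))
rate = 6.841e-05 1/s


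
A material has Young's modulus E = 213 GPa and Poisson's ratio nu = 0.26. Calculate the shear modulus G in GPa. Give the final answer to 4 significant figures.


G = E / (2*(1+nu))
G = 213 / (2*(1+0.26))
G = 84.52 GPa


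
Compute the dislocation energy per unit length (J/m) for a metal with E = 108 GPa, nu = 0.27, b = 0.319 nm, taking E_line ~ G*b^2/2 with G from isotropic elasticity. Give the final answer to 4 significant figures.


Step 1: G = E / (2*(1+nu))
G = 108 / (2*(1+0.27)) = 42.5197 GPa = 4.25197e+10 Pa
Step 2: E_line = G*b^2/2
b = 0.319 nm = 3.19e-10 m
E_line = 0.5 * 4.25197e+10 * (3.19e-10)^2 = 2.163e-09 J/m


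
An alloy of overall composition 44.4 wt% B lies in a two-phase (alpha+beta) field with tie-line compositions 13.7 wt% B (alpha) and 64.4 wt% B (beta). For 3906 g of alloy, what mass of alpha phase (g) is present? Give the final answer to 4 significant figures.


f_alpha = (C_beta - C0) / (C_beta - C_alpha)
f_alpha = (64.4 - 44.4) / (64.4 - 13.7) = 0.394477
m_alpha = f_alpha * m_total = 0.394477 * 3906 = 1541 g


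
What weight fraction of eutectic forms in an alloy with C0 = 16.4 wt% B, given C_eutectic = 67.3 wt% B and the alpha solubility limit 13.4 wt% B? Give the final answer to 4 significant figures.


f_primary = (C_e - C0) / (C_e - C_alpha_max)
f_primary = (67.3 - 16.4) / (67.3 - 13.4)
f_primary = 0.944341
f_eutectic = 1 - 0.944341 = 0.05566


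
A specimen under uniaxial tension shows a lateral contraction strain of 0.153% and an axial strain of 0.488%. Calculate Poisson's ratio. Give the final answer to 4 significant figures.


nu = -epsilon_lat / epsilon_axial
Lateral strain is contraction (negative), so using magnitudes:
nu = 0.153 / 0.488
nu = 0.3135


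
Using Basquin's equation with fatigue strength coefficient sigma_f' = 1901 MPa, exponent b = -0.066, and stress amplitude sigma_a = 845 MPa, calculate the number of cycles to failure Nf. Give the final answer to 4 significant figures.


sigma_a = sigma_f' * (2*Nf)^b
2*Nf = (sigma_a / sigma_f')^(1/b)
2*Nf = (845 / 1901)^(1/-0.066)
2*Nf = 216388
Nf = 108200 cycles


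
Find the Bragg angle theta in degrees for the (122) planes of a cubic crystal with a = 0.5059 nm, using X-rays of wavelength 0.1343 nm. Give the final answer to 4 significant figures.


d = a / sqrt(h^2+k^2+l^2)
d = 0.5059 / sqrt(9) = 0.168633 nm
lambda = 2*d*sin(theta)  =>  sin(theta) = lambda / (2*d)
sin(theta) = 0.1343 / (2 * 0.168633) = 0.398201
theta = 23.47 deg


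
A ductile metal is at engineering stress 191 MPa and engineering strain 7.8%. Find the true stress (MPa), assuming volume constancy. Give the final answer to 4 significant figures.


sigma_true = sigma_eng * (1 + epsilon_eng)
sigma_true = 191 * (1 + 0.078)
sigma_true = 205.9 MPa


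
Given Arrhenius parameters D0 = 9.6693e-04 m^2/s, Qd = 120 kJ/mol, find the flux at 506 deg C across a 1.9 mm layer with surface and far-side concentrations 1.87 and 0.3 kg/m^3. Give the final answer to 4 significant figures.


Step 1: D = D0 * exp(-Qd/(R*T))
T = 506 + 273.15 = 779.15 K
D = 9.6693e-04 * exp(-120e3 / (8.314 * 779.15)) = 8.71443e-12 m^2/s
Step 2: J = D * (C1 - C2) / dx
J = 8.71443e-12 * (1.87 - 0.3) / 1.9e-03
J = 7.201e-09 kg/(m^2*s)


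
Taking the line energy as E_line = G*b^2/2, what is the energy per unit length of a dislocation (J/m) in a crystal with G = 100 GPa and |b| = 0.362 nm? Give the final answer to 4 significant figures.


E = G*b^2/2
b = 0.362 nm = 3.62e-10 m
G = 100 GPa = 1e+11 Pa
E = 0.5 * 1e+11 * (3.62e-10)^2
E = 6.552e-09 J/m


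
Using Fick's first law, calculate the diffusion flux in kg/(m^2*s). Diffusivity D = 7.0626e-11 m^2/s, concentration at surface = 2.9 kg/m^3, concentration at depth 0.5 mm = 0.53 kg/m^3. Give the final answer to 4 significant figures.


J = -D * (dC/dx) = D * (C1 - C2) / dx
J = 7.0626e-11 * (2.9 - 0.53) / 5e-04
J = 3.348e-07 kg/(m^2*s)


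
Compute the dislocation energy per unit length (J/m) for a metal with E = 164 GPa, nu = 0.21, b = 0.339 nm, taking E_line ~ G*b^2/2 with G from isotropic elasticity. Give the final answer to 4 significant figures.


Step 1: G = E / (2*(1+nu))
G = 164 / (2*(1+0.21)) = 67.7686 GPa = 6.77686e+10 Pa
Step 2: E_line = G*b^2/2
b = 0.339 nm = 3.39e-10 m
E_line = 0.5 * 6.77686e+10 * (3.39e-10)^2 = 3.894e-09 J/m


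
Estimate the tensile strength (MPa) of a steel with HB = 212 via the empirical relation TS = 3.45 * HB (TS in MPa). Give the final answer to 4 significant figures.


TS (MPa) = 3.45 * HB
TS = 3.45 * 212
TS = 731.4 MPa


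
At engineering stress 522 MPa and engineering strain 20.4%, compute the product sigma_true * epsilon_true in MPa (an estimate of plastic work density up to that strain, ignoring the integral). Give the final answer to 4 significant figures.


sigma_true = sigma_eng * (1 + epsilon_eng)
sigma_true = 522 * (1 + 0.204) = 628.488 MPa
epsilon_true = ln(1 + epsilon_eng)
epsilon_true = ln(1 + 0.204) = 0.185649
sigma_true * epsilon_true = 628.488 * 0.185649 = 116.7 MPa


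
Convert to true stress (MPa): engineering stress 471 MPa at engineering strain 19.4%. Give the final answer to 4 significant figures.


sigma_true = sigma_eng * (1 + epsilon_eng)
sigma_true = 471 * (1 + 0.194)
sigma_true = 562.4 MPa


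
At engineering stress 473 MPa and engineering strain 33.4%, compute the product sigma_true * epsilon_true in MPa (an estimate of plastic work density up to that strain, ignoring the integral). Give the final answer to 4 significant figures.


sigma_true = sigma_eng * (1 + epsilon_eng)
sigma_true = 473 * (1 + 0.334) = 630.982 MPa
epsilon_true = ln(1 + epsilon_eng)
epsilon_true = ln(1 + 0.334) = 0.288182
sigma_true * epsilon_true = 630.982 * 0.288182 = 181.8 MPa


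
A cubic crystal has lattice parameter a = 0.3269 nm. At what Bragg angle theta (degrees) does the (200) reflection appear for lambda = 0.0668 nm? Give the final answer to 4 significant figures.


d = a / sqrt(h^2+k^2+l^2)
d = 0.3269 / sqrt(4) = 0.16345 nm
lambda = 2*d*sin(theta)  =>  sin(theta) = lambda / (2*d)
sin(theta) = 0.0668 / (2 * 0.16345) = 0.204344
theta = 11.79 deg


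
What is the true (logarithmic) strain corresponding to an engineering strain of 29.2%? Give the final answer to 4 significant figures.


epsilon_true = ln(1 + epsilon_eng)
epsilon_true = ln(1 + 0.292)
epsilon_true = 0.2562


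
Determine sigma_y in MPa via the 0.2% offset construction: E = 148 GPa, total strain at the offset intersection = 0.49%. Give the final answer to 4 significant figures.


Offset strain = 0.002
Elastic strain at yield = total_strain - offset = 4.9e-03 - 0.002 = 2.9e-03
sigma_y = E * elastic_strain = 148000 * 2.9e-03
sigma_y = 429.2 MPa


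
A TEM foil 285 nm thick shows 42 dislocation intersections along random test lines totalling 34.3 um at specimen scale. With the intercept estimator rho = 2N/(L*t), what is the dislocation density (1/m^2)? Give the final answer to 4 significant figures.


rho = 2N / (L * t)
L = 34.3 um = 3.43e-05 m, t = 285 nm = 2.85e-07 m
rho = 2 * 42 / (3.43e-05 * 2.85e-07)
rho = 8.593e+12 1/m^2


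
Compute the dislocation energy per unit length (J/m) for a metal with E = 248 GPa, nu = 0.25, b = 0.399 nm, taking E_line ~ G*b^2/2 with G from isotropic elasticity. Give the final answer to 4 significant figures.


Step 1: G = E / (2*(1+nu))
G = 248 / (2*(1+0.25)) = 99.2 GPa = 9.92e+10 Pa
Step 2: E_line = G*b^2/2
b = 0.399 nm = 3.99e-10 m
E_line = 0.5 * 9.92e+10 * (3.99e-10)^2 = 7.896e-09 J/m


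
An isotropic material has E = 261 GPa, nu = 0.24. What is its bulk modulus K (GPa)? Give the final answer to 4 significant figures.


K = E / (3*(1-2*nu))
K = 261 / (3*(1-2*0.24))
K = 167.3 GPa


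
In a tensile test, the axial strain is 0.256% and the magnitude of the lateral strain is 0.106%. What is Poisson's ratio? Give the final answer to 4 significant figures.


nu = -epsilon_lat / epsilon_axial
Lateral strain is contraction (negative), so using magnitudes:
nu = 0.106 / 0.256
nu = 0.4141


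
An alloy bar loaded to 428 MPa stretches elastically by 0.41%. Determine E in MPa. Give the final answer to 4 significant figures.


E = sigma / epsilon
epsilon = 0.41% = 4.1e-03
E = 428 / 4.1e-03
E = 104400 MPa


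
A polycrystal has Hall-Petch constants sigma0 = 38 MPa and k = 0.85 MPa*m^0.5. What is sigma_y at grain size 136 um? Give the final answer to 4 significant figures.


sigma_y = sigma0 + k / sqrt(d)
d = 136 um = 1.36e-04 m
sigma_y = 38 + 0.85 / sqrt(1.36e-04)
sigma_y = 110.9 MPa


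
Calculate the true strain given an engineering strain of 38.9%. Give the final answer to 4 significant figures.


epsilon_true = ln(1 + epsilon_eng)
epsilon_true = ln(1 + 0.389)
epsilon_true = 0.3286


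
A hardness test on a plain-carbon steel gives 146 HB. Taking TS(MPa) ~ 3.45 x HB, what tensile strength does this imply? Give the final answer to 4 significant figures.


TS (MPa) = 3.45 * HB
TS = 3.45 * 146
TS = 503.7 MPa


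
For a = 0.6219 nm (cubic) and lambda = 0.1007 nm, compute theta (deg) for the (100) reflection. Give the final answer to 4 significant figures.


d = a / sqrt(h^2+k^2+l^2)
d = 0.6219 / sqrt(1) = 0.6219 nm
lambda = 2*d*sin(theta)  =>  sin(theta) = lambda / (2*d)
sin(theta) = 0.1007 / (2 * 0.6219) = 0.0809616
theta = 4.644 deg


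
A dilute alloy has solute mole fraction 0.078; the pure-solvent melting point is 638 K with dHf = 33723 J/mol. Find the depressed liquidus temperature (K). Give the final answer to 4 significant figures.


dT = R*Tm^2*x / dHf
dT = 8.314 * 638^2 * 0.078 / 33723
dT = 7.82744 K
T_new = 638 - 7.82744 = 630.2 K
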